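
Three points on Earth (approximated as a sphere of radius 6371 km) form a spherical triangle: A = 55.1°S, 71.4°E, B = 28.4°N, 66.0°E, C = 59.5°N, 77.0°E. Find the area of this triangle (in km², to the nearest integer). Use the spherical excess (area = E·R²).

Side lengths (central angles): a = 0.5585, b = 2.0017, c = 1.4596 rad; semiperimeter s = 2.0099.
By l'Huilier's theorem, tan(E/4) = √[tan(s/2) tan((s−a)/2) tan((s−b)/2) tan((s−c)/2)], giving spherical excess E = 0.1607 rad.
Area = E·R² = 0.1607 × (6371)² ≈ 6524753 km².

6524753 km²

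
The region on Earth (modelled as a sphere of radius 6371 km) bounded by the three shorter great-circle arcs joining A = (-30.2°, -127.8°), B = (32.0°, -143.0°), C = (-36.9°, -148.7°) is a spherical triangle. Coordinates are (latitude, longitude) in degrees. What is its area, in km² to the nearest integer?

Side lengths (central angles): a = 1.2061, b = 0.3249, c = 1.1144 rad; semiperimeter s = 1.3227.
By l'Huilier's theorem, tan(E/4) = √[tan(s/2) tan((s−a)/2) tan((s−b)/2) tan((s−c)/2)], giving spherical excess E = 0.2032 rad.
Area = E·R² = 0.2032 × (6371)² ≈ 8249461 km².

8249461 km²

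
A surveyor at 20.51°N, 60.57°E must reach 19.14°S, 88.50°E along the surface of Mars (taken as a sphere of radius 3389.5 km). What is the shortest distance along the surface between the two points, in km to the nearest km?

2850 km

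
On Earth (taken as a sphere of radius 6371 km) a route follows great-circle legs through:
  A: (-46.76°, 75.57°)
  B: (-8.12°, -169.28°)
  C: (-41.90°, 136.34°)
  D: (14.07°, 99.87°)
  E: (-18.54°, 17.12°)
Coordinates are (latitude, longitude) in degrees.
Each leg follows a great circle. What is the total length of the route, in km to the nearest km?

34712 km

Leg A→B: central angle 1.7572 rad, distance 11195.1 km.
Leg B→C: central angle 1.0199 rad, distance 6497.6 km.
Leg C→D: central angle 1.1393 rad, distance 7258.4 km.
Leg D→E: central angle 1.5320 rad, distance 9760.5 km.
Total: 11195.1 + 6497.6 + 7258.4 + 9760.5 ≈ 34712 km.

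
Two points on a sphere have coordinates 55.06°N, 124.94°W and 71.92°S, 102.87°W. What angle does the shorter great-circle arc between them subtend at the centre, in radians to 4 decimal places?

2.2326 rad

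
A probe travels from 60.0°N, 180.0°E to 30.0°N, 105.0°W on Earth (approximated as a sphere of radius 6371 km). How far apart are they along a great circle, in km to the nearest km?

6335 km

Let φ₁ = 1.0472 rad, φ₂ = 0.5236 rad, and Δλ = 1.3090 rad.
cos c = sin φ₁ sin φ₂ + cos φ₁ cos φ₂ cos Δλ = (0.8660)(0.5000) + (0.5000)(0.8660)(0.2588) = 0.54508,
so c = arccos(0.54508) = 0.99431 rad.
Distance = R·c = 6371 × 0.9943 ≈ 6335 km.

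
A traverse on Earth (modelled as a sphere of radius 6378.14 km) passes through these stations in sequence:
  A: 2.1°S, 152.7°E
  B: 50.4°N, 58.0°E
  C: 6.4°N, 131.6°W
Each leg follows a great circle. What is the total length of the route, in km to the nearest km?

Leg A→B: central angle 1.6513 rad, distance 10532.3 km.
Leg B→C: central angle 2.1397 rad, distance 13647.2 km.
Total: 10532.3 + 13647.2 ≈ 24179 km.

24179 km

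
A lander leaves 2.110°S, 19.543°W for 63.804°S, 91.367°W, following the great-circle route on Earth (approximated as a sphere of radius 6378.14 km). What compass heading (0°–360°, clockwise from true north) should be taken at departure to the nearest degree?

205°

Δλ = -71.824° = -1.2536 rad.
y = sin Δλ · cos φ₂ = (-0.9501)(0.4414) = -0.4194
x = cos φ₁ sin φ₂ − sin φ₁ cos φ₂ cos Δλ = (0.9993)(-0.8973) − (-0.0368)(0.4414)(0.3119) = -0.8916
θ = atan2(y, x) = -154.81°; adding 360° gives 205°.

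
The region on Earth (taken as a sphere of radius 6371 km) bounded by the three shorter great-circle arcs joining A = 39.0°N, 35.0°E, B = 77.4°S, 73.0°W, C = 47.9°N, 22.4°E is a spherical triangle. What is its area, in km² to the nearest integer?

19374311 km²

Side lengths (central angles): a = 2.4007, b = 0.2222, c = 2.3004 rad; semiperimeter s = 2.4616.
By l'Huilier's theorem, tan(E/4) = √[tan(s/2) tan((s−a)/2) tan((s−b)/2) tan((s−c)/2)], giving spherical excess E = 0.4773 rad.
Area = E·R² = 0.4773 × (6371)² ≈ 19374311 km².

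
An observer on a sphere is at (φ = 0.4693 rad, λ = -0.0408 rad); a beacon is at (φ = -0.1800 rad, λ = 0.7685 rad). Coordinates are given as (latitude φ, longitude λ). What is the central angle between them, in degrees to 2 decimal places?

With latitudes φ₁ = 26.889°, φ₂ = -10.313° and longitude difference Δλ = 46.369°:
Haversine: a = sin²(Δφ/2) + cos φ₁ cos φ₂ sin²(Δλ/2) = 0.1017 + (0.8919)(0.9838)(0.1550) = 0.23775.
Central angle c = 2·arcsin(√a) = 1.01868 rad.
So the angular separation is 58.37°.

58.37°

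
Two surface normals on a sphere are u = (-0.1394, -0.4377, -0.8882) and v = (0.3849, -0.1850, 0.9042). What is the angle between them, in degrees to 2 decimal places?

140.88°

u·v = -0.7758; |u| = 1.0000, |v| = 1.0000.
cos θ = (u·v)/(|u||v|) = -0.7758, so θ = 140.88°.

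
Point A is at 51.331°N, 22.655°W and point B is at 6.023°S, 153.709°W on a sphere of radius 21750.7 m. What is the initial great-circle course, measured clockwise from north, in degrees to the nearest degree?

301°

With φ₁ = 0.8959, φ₂ = -0.1051, Δλ = -2.2873 rad, the forward-azimuth formula gives
θ = atan2( sin Δλ cos φ₂ , cos φ₁ sin φ₂ − sin φ₁ cos φ₂ cos Δλ ) = atan2(-0.7499, 0.4444) = -59.35°.
Adding 360° brings this into [0°, 360°): 301°.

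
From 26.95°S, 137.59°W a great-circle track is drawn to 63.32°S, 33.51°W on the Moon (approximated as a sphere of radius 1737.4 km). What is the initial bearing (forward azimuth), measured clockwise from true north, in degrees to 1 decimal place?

152.8°

With φ₁ = -0.4704, φ₂ = -1.1051, Δλ = 1.8165 rad, the forward-azimuth formula gives
θ = atan2( sin Δλ cos φ₂ , cos φ₁ sin φ₂ − sin φ₁ cos φ₂ cos Δλ ) = atan2(0.4355, -0.8460) = 152.76°.
So the initial bearing is 152.8°.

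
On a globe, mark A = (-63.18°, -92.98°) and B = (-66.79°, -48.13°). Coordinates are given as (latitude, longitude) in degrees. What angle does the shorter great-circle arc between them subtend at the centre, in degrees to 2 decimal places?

18.87°

Let φ₁ = -1.1027 rad, φ₂ = -1.1657 rad, and Δλ = 0.7828 rad.
cos c = sin φ₁ sin φ₂ + cos φ₁ cos φ₂ cos Δλ = (-0.8924)(-0.9191) + (0.4512)(0.3941)(0.7090) = 0.94626,
so c = arccos(0.94626) = 0.32932 rad.
So the angular separation is 18.87°.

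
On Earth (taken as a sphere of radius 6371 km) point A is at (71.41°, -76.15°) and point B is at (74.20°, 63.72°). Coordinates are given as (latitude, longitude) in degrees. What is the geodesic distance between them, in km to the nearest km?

With latitudes φ₁ = 71.410°, φ₂ = 74.200° and longitude difference Δλ = 139.870°:
Haversine: a = sin²(Δφ/2) + cos φ₁ cos φ₂ sin²(Δλ/2) = 0.0006 + (0.3188)(0.2723)(0.8823) = 0.07718.
Central angle c = 2·arcsin(√a) = 0.56302 rad.
Distance = R·c = 6371 × 0.5630 ≈ 3587 km.

3587 km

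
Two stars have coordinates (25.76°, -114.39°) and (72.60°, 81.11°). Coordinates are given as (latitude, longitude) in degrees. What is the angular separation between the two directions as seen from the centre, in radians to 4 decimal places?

In radians: φ₁ = 0.4496, φ₂ = 1.2671, Δλ = -164.500° = -2.8711 rad.
Haversine: a = sin²(Δφ/2) + cos φ₁ cos φ₂ sin²(Δλ/2) = 0.1580 + (0.9006)(0.2990)(0.9818) = 0.42241.
Central angle c = 2·arcsin(√a) = 1.41498 rad.
So the angular separation is 1.4150 rad.

1.4150 rad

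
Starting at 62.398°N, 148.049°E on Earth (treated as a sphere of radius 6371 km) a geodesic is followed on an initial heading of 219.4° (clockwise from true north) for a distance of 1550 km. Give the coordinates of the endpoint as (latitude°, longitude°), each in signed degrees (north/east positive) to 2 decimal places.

50.70°, 134.08°

Angular distance δ = d/R = 1550/6371 = 0.24329 rad; initial bearing θ = 3.8293 rad.
sin φ₂ = sin φ₁ cos δ + cos φ₁ sin δ cos θ = (0.8862)(0.9706) + (0.4633)(0.2409)(-0.7727) = 0.7738, so φ₂ = 50.70°.
Δλ = atan2(sin θ sin δ cos φ₁, cos δ − sin φ₁ sin φ₂) = atan2(-0.0708, 0.2848) = -13.970°.
λ₂ = 148.049° − 13.970° = 134.08°.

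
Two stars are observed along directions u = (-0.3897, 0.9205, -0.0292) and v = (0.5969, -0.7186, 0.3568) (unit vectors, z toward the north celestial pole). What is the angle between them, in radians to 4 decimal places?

u·v = -0.9045; |u| = 1.0000, |v| = 1.0000.
cos θ = (u·v)/(|u||v|) = -0.9045, so θ = 2.7010 rad.

2.7010 rad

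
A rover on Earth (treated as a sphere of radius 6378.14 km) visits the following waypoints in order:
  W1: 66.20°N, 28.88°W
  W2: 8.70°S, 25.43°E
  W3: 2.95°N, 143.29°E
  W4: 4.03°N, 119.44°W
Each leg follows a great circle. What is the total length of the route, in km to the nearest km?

33351 km

Leg W1→W2: central angle 1.4763 rad, distance 9416.3 km.
Leg W2→W3: central angle 2.0591 rad, distance 13133.1 km.
Leg W3→W4: central angle 1.6936 rad, distance 10801.7 km.
Total: 9416.3 + 13133.1 + 10801.7 ≈ 33351 km.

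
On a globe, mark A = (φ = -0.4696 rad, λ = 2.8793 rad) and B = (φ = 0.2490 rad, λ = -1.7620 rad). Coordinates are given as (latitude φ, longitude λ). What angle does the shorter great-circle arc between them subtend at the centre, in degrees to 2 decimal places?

Let φ₁ = -0.4696 rad, φ₂ = 0.2490 rad, and Δλ = 1.6419 rad.
Haversine: a = sin²(Δφ/2) + cos φ₁ cos φ₂ sin²(Δλ/2) = 0.1236 + (0.8917)(0.9692)(0.5355) = 0.58645.
Central angle c = 2·arcsin(√a) = 1.74458 rad.
So the angular separation is 99.96°.

99.96°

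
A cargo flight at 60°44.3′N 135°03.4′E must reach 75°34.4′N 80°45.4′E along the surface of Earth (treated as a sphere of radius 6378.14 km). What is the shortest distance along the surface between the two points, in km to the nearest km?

In radians: φ₁ = 1.0601, φ₂ = 1.3190, Δλ = -54.300° = -0.9477 rad.
cos c = sin φ₁ sin φ₂ + cos φ₁ cos φ₂ cos Δλ = (0.8724)(0.9685) + (0.4888)(0.2491)(0.5835) = 0.91595,
so c = arccos(0.91595) = 0.41293 rad.
Distance = R·c = 6378.14 × 0.4129 ≈ 2634 km.

2634 km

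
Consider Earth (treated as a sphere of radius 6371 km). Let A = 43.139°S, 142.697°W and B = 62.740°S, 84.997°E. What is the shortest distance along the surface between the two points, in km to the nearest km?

Let φ₁ = -0.7529 rad, φ₂ = -1.0950 rad, and Δλ = -2.3092 rad.
cos c = sin φ₁ sin φ₂ + cos φ₁ cos φ₂ cos Δλ = (-0.6838)(-0.8889) + (0.7297)(0.4580)(-0.6731) = 0.38287,
so c = arccos(0.38287) = 1.17790 rad.
Distance = R·c = 6371 × 1.1779 ≈ 7504 km.

7504 km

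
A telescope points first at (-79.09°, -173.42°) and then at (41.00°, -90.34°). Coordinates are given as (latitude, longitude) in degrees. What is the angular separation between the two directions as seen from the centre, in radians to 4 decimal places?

With latitudes φ₁ = -79.090°, φ₂ = 41.000° and longitude difference Δλ = 83.080°:
cos c = sin φ₁ sin φ₂ + cos φ₁ cos φ₂ cos Δλ = (-0.9819)(0.6561) + (0.1893)(0.7547)(0.1205) = -0.62699,
so c = arccos(-0.62699) = 2.24848 rad.
So the angular separation is 2.2485 rad.

2.2485 rad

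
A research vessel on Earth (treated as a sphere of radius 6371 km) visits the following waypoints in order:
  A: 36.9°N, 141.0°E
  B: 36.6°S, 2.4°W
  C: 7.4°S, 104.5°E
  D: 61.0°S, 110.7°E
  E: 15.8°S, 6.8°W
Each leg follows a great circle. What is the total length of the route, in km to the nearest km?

Leg A→B: central angle 2.6329 rad, distance 16774.4 km.
Leg B→C: central angle 1.7261 rad, distance 10996.8 km.
Leg C→D: central angle 0.9390 rad, distance 5982.3 km.
Leg D→E: central angle 1.5481 rad, distance 9862.7 km.
Total: 16774.4 + 10996.8 + 5982.3 + 9862.7 ≈ 43616 km.

43616 km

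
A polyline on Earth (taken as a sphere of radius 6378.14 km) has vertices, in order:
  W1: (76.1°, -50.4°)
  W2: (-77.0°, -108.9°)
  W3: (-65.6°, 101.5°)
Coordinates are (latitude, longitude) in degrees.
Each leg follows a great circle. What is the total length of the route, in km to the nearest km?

21457 km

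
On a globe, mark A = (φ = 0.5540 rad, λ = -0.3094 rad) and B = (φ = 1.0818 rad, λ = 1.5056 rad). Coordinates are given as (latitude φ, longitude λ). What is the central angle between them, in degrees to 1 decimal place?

68.4°

In radians: φ₁ = 0.5540, φ₂ = 1.0818, Δλ = 103.992° = 1.8150 rad.
cos c = sin φ₁ sin φ₂ + cos φ₁ cos φ₂ cos Δλ = (0.5261)(0.8828) + (0.8504)(0.4697)(-0.2418) = 0.36785,
so c = arccos(0.36785) = 1.19410 rad.
So the angular separation is 68.4°.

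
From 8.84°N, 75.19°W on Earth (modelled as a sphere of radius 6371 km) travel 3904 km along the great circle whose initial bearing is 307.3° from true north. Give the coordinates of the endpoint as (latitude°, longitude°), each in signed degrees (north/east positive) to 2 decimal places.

28.04°, -106.41°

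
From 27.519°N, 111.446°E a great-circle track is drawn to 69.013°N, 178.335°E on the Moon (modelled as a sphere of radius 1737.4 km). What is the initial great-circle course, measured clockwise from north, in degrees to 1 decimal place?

With φ₁ = 0.4803, φ₂ = 1.2045, Δλ = 1.1674 rad, the forward-azimuth formula gives
θ = atan2( sin Δλ cos φ₂ , cos φ₁ sin φ₂ − sin φ₁ cos φ₂ cos Δλ ) = atan2(0.3294, 0.7631) = 23.35°.
So the initial bearing is 23.3°.

23.3°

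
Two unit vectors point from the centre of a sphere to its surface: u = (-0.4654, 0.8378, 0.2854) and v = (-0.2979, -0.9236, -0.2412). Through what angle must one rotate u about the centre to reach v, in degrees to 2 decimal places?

134.75°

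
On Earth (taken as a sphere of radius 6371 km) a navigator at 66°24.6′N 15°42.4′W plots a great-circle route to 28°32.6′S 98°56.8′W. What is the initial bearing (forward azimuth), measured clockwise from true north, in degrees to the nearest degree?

With φ₁ = 1.1591, φ₂ = -0.4982, Δλ = -1.4528 rad, the forward-azimuth formula gives
θ = atan2( sin Δλ cos φ₂ , cos φ₁ sin φ₂ − sin φ₁ cos φ₂ cos Δλ ) = atan2(-0.8723, -0.2860) = -108.15°.
Adding 360° brings this into [0°, 360°): 252°.

252°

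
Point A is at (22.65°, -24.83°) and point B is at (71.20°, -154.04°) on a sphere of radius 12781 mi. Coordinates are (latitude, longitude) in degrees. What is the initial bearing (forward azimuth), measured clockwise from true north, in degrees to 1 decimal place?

345.3°

Δλ = -129.210° = -2.2551 rad.
y = sin Δλ · cos φ₂ = (-0.7748)(0.3223) = -0.2497
x = cos φ₁ sin φ₂ − sin φ₁ cos φ₂ cos Δλ = (0.9229)(0.9466) − (0.3851)(0.3223)(-0.6322) = 0.9521
θ = atan2(y, x) = -14.70°; adding 360° gives 345.3°.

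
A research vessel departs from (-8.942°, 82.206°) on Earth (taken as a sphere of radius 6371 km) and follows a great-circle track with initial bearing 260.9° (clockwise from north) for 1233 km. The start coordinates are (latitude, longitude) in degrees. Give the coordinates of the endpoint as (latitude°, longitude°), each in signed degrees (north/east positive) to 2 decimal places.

Angular distance δ = d/R = 1233/6371 = 0.19353 rad; initial bearing θ = 4.5536 rad.
sin φ₂ = sin φ₁ cos δ + cos φ₁ sin δ cos θ = (-0.1554)(0.9813) + (0.9878)(0.1923)(-0.1582) = -0.1826, so φ₂ = -10.52°.
Δλ = atan2(sin θ sin δ cos φ₁, cos δ − sin φ₁ sin φ₂) = atan2(-0.1876, 0.9530) = -11.137°.
λ₂ = 82.206° − 11.137° = 71.07°.

-10.52°, 71.07°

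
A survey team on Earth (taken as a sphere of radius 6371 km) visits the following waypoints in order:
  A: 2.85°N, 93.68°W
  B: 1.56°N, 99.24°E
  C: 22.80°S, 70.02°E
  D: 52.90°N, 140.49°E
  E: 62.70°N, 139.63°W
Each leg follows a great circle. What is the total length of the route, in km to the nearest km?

37991 km

Leg A→B: central angle 2.9034 rad, distance 18497.5 km.
Leg B→C: central angle 0.6539 rad, distance 4166.1 km.
Leg C→D: central angle 1.6943 rad, distance 10794.3 km.
Leg D→E: central angle 0.7115 rad, distance 4533.2 km.
Total: 18497.5 + 4166.1 + 10794.3 + 4533.2 ≈ 37991 km.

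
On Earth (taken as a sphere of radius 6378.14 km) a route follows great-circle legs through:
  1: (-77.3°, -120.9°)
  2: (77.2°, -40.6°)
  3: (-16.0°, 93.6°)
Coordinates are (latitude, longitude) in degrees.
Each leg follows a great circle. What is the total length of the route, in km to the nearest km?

30639 km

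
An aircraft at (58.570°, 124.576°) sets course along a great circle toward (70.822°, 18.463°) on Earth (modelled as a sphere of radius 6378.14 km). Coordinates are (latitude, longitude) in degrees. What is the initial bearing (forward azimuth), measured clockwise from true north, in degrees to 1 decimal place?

Δλ = -106.113° = -1.8520 rad.
y = sin Δλ · cos φ₂ = (-0.9607)(0.3285) = -0.3156
x = cos φ₁ sin φ₂ − sin φ₁ cos φ₂ cos Δλ = (0.5215)(0.9445) − (0.8533)(0.3285)(-0.2775) = 0.5703
θ = atan2(y, x) = -28.96°; adding 360° gives 331.0°.

331.0°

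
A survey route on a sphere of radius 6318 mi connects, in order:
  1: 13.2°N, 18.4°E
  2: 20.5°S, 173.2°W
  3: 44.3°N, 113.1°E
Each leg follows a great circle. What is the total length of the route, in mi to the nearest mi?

28666 mi

Leg 1→2: central angle 2.9099 rad, distance 18384.5 mi.
Leg 2→3: central angle 1.6273 rad, distance 10281.1 mi.
Total: 18384.5 + 10281.1 ≈ 28666 mi.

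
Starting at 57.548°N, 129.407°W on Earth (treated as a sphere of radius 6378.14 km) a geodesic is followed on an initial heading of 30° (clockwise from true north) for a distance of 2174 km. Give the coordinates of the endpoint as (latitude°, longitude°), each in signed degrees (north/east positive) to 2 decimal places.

Angular distance δ = d/R = 2174/6378.14 = 0.34085 rad; initial bearing θ = 0.5236 rad.
sin φ₂ = sin φ₁ cos δ + cos φ₁ sin δ cos θ = (0.8438)(0.9425) + (0.5366)(0.3343)(0.8660) = 0.9506, so φ₂ = 71.92°.
Δλ = atan2(sin θ sin δ cos φ₁, cos δ − sin φ₁ sin φ₂) = atan2(0.0897, 0.1403) = 32.593°.
λ₂ = -129.407° + 32.593° = -96.81°.

71.92°, -96.81°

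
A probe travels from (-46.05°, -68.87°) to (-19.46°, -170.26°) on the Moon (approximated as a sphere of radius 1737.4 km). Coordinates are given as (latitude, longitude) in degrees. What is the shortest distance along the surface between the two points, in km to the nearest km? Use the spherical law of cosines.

With latitudes φ₁ = -46.050°, φ₂ = -19.460° and longitude difference Δλ = -101.390°:
cos c = sin φ₁ sin φ₂ + cos φ₁ cos φ₂ cos Δλ = (-0.7199)(-0.3331) + (0.6940)(0.9429)(-0.1975) = 0.11062,
so c = arccos(0.11062) = 1.45995 rad.
Distance = R·c = 1737.4 × 1.4600 ≈ 2537 km.

2537 km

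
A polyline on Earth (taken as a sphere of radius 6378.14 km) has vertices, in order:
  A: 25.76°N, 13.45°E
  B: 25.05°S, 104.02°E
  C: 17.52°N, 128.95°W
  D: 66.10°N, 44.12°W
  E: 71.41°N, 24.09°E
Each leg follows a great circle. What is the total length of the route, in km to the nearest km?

36430 km

Leg A→B: central angle 1.7641 rad, distance 11251.9 km.
Leg B→C: central angle 2.2754 rad, distance 14512.9 km.
Leg C→D: central angle 1.2556 rad, distance 8008.1 km.
Leg D→E: central angle 0.4165 rad, distance 2656.7 km.
Total: 11251.9 + 14512.9 + 8008.1 + 2656.7 ≈ 36430 km.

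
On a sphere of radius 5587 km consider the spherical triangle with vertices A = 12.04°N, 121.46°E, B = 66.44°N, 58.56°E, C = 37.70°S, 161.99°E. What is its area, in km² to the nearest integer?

Side lengths (central angles): a = 2.2575, b = 1.0921, c = 1.1926 rad; semiperimeter s = 2.2711.
By l'Huilier's theorem, tan(E/4) = √[tan(s/2) tan((s−a)/2) tan((s−b)/2) tan((s−c)/2)], giving spherical excess E = 0.3053 rad.
Area = E·R² = 0.3053 × (5587)² ≈ 9529155 km².

9529155 km²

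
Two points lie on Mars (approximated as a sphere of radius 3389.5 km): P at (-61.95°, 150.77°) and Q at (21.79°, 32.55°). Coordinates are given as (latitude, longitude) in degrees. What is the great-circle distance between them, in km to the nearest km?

7234 km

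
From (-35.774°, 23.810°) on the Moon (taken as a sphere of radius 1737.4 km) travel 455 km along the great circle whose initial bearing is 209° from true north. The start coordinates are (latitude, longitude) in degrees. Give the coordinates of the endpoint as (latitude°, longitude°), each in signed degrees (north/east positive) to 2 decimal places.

Angular distance δ = d/R = 455/1737.4 = 0.26189 rad; initial bearing θ = 3.6477 rad.
sin φ₂ = sin φ₁ cos δ + cos φ₁ sin δ cos θ = (-0.5846)(0.9659) + (0.8113)(0.2589)(-0.8746) = -0.7484, so φ₂ = -48.45°.
Δλ = atan2(sin θ sin δ cos φ₁, cos δ − sin φ₁ sin φ₂) = atan2(-0.1018, 0.5284) = -10.908°.
λ₂ = 23.810° − 10.908° = 12.90°.

-48.45°, 12.90°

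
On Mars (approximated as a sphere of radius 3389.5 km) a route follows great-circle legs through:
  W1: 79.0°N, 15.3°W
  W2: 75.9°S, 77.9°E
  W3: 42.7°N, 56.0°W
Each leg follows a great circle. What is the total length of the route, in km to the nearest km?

Leg W1→W2: central angle 2.8393 rad, distance 9623.7 km.
Leg W2→W3: central angle 2.4685 rad, distance 8366.8 km.
Total: 9623.7 + 8366.8 ≈ 17991 km.

17991 km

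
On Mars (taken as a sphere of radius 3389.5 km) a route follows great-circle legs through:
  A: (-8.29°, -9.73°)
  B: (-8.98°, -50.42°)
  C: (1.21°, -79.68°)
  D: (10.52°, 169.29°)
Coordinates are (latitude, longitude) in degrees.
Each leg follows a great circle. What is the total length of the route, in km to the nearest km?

10738 km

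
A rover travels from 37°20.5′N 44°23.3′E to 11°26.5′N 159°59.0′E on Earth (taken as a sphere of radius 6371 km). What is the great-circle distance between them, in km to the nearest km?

11397 km

In radians: φ₁ = 0.6517, φ₂ = 0.1997, Δλ = 115.595° = 2.0175 rad.
cos c = sin φ₁ sin φ₂ + cos φ₁ cos φ₂ cos Δλ = (0.6066)(0.1984) + (0.7950)(0.9801)(-0.4320) = -0.21631,
so c = arccos(-0.21631) = 1.78883 rad.
Distance = R·c = 6371 × 1.7888 ≈ 11397 km.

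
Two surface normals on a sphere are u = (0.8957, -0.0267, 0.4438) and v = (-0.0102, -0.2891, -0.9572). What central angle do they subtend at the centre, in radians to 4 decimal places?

2.0111 rad

u·v = -0.4262; |u| = 1.0000, |v| = 1.0000.
cos θ = (u·v)/(|u||v|) = -0.4263, so θ = 2.0111 rad.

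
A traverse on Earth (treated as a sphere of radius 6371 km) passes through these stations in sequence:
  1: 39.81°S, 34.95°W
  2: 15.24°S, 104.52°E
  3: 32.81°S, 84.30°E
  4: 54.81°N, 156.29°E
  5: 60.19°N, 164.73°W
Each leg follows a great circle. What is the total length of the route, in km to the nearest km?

29687 km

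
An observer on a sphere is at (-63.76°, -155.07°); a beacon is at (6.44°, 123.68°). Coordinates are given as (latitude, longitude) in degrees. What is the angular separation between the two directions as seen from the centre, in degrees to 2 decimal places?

91.94°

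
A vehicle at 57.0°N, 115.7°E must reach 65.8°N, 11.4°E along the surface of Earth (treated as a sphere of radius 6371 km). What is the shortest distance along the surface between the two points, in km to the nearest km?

4979 km

In radians: φ₁ = 0.9948, φ₂ = 1.1484, Δλ = -104.300° = -1.8204 rad.
Haversine: a = sin²(Δφ/2) + cos φ₁ cos φ₂ sin²(Δλ/2) = 0.0059 + (0.5446)(0.4099)(0.6235) = 0.14509.
Central angle c = 2·arcsin(√a) = 0.78155 rad.
Distance = R·c = 6371 × 0.7815 ≈ 4979 km.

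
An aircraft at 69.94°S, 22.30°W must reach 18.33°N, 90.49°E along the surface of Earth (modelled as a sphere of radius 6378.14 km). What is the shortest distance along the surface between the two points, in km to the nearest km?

In radians: φ₁ = -1.2207, φ₂ = 0.3199, Δλ = 112.790° = 1.9686 rad.
cos c = sin φ₁ sin φ₂ + cos φ₁ cos φ₂ cos Δλ = (-0.9393)(0.3145) + (0.3430)(0.9493)(-0.3874) = -0.42153,
so c = arccos(-0.42153) = 2.00593 rad.
Distance = R·c = 6378.14 × 2.0059 ≈ 12794 km.

12794 km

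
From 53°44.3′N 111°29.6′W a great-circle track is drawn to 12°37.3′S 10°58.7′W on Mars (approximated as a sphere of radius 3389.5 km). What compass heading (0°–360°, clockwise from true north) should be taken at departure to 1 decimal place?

With φ₁ = 0.9379, φ₂ = -0.2203, Δλ = 1.7543 rad, the forward-azimuth formula gives
θ = atan2( sin Δλ cos φ₂ , cos φ₁ sin φ₂ − sin φ₁ cos φ₂ cos Δλ ) = atan2(0.9594, 0.0143) = 89.14°.
So the initial bearing is 89.1°.

89.1°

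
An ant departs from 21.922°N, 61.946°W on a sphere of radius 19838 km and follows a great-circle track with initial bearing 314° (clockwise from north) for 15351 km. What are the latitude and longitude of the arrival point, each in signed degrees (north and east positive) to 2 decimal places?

45.84°, -108.14°

Angular distance δ = d/R = 15351/19838 = 0.77382 rad; initial bearing θ = 5.4803 rad.
sin φ₂ = sin φ₁ cos δ + cos φ₁ sin δ cos θ = (0.3733)(0.7152) + (0.9277)(0.6989)(0.6947) = 0.7174, so φ₂ = 45.84°.
Δλ = atan2(sin θ sin δ cos φ₁, cos δ − sin φ₁ sin φ₂) = atan2(-0.4664, 0.4474) = -46.189°.
λ₂ = -61.946° − 46.189° = -108.14°.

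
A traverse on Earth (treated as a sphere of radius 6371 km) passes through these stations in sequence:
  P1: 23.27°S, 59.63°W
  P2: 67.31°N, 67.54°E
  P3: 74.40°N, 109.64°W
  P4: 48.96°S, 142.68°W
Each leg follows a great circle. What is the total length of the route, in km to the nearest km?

Leg P1→P2: central angle 2.1878 rad, distance 13938.4 km.
Leg P2→P3: central angle 0.6681 rad, distance 4256.4 km.
Leg P3→P4: central angle 2.1876 rad, distance 13937.4 km.
Total: 13938.4 + 4256.4 + 13937.4 ≈ 32132 km.

32132 km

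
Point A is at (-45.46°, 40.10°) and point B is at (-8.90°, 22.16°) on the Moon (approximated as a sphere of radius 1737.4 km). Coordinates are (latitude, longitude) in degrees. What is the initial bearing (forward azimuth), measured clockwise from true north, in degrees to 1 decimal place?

331.5°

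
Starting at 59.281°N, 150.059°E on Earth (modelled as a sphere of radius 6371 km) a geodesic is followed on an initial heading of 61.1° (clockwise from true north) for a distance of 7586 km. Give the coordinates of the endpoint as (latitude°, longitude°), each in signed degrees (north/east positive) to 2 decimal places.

Angular distance δ = d/R = 7586/6371 = 1.19071 rad; initial bearing θ = 1.0664 rad.
sin φ₂ = sin φ₁ cos δ + cos φ₁ sin δ cos θ = (0.8597)(0.3710) + (0.5108)(0.9286)(0.4833) = 0.5482, so φ₂ = 33.24°.
Δλ = atan2(sin θ sin δ cos φ₁, cos δ − sin φ₁ sin φ₂) = atan2(0.4153, -0.1003) = 103.575°.
λ₂ = 150.059° + 103.575° = 253.63° → -106.37° after wrapping to (−180°, 180°].

33.24°, -106.37°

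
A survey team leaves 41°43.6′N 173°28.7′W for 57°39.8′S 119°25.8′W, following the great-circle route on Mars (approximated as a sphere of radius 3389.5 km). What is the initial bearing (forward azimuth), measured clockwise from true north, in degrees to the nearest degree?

153°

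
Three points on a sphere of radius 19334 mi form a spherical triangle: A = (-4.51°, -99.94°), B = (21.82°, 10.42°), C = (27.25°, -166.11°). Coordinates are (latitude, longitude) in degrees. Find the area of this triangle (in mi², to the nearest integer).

857252489 mi²

Side lengths (central angles): a = 2.2832, b = 1.2429, c = 1.9297 rad; semiperimeter s = 2.7279.
By l'Huilier's theorem, tan(E/4) = √[tan(s/2) tan((s−a)/2) tan((s−b)/2) tan((s−c)/2)], giving spherical excess E = 2.2933 rad.
Area = E·R² = 2.2933 × (19334)² ≈ 857252489 mi².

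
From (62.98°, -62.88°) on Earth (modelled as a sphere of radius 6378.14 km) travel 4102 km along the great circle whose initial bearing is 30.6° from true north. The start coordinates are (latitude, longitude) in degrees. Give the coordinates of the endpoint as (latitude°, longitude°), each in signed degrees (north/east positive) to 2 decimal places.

71.33°, 44.63°

Angular distance δ = d/R = 4102/6378.14 = 0.64313 rad; initial bearing θ = 0.5341 rad.
sin φ₂ = sin φ₁ cos δ + cos φ₁ sin δ cos θ = (0.8908)(0.8002) + (0.4543)(0.5997)(0.8607) = 0.9474, so φ₂ = 71.33°.
Δλ = atan2(sin θ sin δ cos φ₁, cos δ − sin φ₁ sin φ₂) = atan2(0.1387, -0.0438) = 107.509°.
λ₂ = -62.880° + 107.509° = 44.63°.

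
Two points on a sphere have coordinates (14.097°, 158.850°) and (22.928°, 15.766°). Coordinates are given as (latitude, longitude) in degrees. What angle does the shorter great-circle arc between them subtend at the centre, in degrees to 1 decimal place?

128.3°

With latitudes φ₁ = 14.097°, φ₂ = 22.928° and longitude difference Δλ = -143.084°:
cos c = sin φ₁ sin φ₂ + cos φ₁ cos φ₂ cos Δλ = (0.2436)(0.3896) + (0.9699)(0.9210)(-0.7995) = -0.61929,
so c = arccos(-0.61929) = 2.23863 rad.
So the angular separation is 128.3°.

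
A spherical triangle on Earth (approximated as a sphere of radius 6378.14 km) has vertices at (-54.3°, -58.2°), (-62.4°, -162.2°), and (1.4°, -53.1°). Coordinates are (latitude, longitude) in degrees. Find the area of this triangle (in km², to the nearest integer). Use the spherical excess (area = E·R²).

Side lengths (central angles): a = 1.7449, b = 0.9749, c = 0.8576 rad; semiperimeter s = 1.7887.
By l'Huilier's theorem, tan(E/4) = √[tan(s/2) tan((s−a)/2) tan((s−b)/2) tan((s−c)/2)], giving spherical excess E = 0.3069 rad.
Area = E·R² = 0.3069 × (6378.14)² ≈ 12484834 km².

12484834 km²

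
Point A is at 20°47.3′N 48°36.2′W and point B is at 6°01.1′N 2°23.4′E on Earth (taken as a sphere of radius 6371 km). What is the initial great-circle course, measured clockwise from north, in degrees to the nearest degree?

Δλ = 50.993° = 0.8900 rad.
y = sin Δλ · cos φ₂ = (0.7771)(0.9945) = 0.7728
x = cos φ₁ sin φ₂ − sin φ₁ cos φ₂ cos Δλ = (0.9349)(0.1048) − (0.3549)(0.9945)(0.6294) = -0.1241
θ = atan2(y, x) = 99.13°, so the bearing is 99°.

99°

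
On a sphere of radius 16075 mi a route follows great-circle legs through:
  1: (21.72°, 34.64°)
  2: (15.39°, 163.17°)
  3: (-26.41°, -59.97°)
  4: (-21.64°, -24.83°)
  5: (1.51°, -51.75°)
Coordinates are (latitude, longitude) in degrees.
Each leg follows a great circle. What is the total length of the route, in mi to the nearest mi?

Leg 1→2: central angle 2.0485 rad, distance 32929.5 mi.
Leg 2→3: central angle 2.4160 rad, distance 38838.0 mi.
Leg 3→4: central angle 0.5646 rad, distance 9075.7 mi.
Leg 4→5: central angle 0.6115 rad, distance 9829.8 mi.
Total: 32929.5 + 38838.0 + 9075.7 + 9829.8 ≈ 90673 mi.

90673 mi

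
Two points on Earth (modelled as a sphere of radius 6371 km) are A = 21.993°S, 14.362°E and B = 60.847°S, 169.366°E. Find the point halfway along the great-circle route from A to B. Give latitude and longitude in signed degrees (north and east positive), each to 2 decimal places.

The central angle between A and B is δ = 1.6532 rad.
With f = 0.5, the slerp weights are sin((1−f)δ)/sin δ = 0.7381 and sin(fδ)/sin δ = 0.7381.
Weighted sum of the unit vectors: (0.7381)·(0.8983,0.2300,-0.3745) + (0.7381)·(-0.4788,0.0899,-0.8733) = (0.3096, 0.2361, -0.9211).
Converting back: φ = atan2(z, √(x²+y²)) = -67.08°, λ = atan2(y, x) = 37.33°.

-67.08°, 37.33°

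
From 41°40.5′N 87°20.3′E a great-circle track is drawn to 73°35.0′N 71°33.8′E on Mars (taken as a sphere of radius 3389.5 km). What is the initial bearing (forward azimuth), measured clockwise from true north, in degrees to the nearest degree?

352°

With φ₁ = 0.7274, φ₂ = 1.2843, Δλ = -0.2753 rad, the forward-azimuth formula gives
θ = atan2( sin Δλ cos φ₂ , cos φ₁ sin φ₂ − sin φ₁ cos φ₂ cos Δλ ) = atan2(-0.0768, 0.5356) = -8.16°.
Adding 360° brings this into [0°, 360°): 352°.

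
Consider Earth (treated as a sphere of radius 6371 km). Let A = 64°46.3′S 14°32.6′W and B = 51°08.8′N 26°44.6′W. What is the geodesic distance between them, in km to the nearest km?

12932 km

With latitudes φ₁ = -64.772°, φ₂ = 51.147° and longitude difference Δλ = -12.200°:
Haversine: a = sin²(Δφ/2) + cos φ₁ cos φ₂ sin²(Δλ/2) = 0.7185 + (0.4262)(0.6273)(0.0113) = 0.72156.
Central angle c = 2·arcsin(√a) = 2.02988 rad.
Distance = R·c = 6371 × 2.0299 ≈ 12932 km.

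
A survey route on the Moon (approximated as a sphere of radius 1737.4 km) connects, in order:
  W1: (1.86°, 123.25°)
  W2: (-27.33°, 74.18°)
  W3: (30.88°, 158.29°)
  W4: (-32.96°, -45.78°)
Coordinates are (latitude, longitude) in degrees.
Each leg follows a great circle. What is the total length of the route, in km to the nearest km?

Leg W1→W2: central angle 0.9682 rad, distance 1682.1 km.
Leg W2→W3: central angle 1.7288 rad, distance 3003.7 km.
Leg W3→W4: central angle 2.7840 rad, distance 4836.8 km.
Total: 1682.1 + 3003.7 + 4836.8 ≈ 9523 km.

9523 km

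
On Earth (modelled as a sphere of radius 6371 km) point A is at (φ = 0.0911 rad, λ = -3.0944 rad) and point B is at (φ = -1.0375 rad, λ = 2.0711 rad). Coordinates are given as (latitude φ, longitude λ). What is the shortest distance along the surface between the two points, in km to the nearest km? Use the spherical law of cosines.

With latitudes φ₁ = 5.220°, φ₂ = -59.444° and longitude difference Δλ = -64.039°:
cos c = sin φ₁ sin φ₂ + cos φ₁ cos φ₂ cos Δλ = (0.0910)(-0.8611) + (0.9959)(0.5084)(0.4378) = 0.14328,
so c = arccos(0.14328) = 1.42702 rad.
Distance = R·c = 6371 × 1.4270 ≈ 9092 km.

9092 km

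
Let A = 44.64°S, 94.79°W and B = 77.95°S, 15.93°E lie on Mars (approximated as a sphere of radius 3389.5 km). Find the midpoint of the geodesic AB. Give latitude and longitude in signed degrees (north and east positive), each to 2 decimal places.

-68.36°, -77.76°

The central angle between A and B is δ = 0.8833 rad.
With f = 0.5, the slerp weights are sin((1−f)δ)/sin δ = 0.5531 and sin(fδ)/sin δ = 0.5531.
Weighted sum of the unit vectors: (0.5531)·(-0.0594,-0.7091,-0.7026) + (0.5531)·(0.2007,0.0573,-0.9780) = (0.0782, -0.3605, -0.9295).
Converting back: φ = atan2(z, √(x²+y²)) = -68.36°, λ = atan2(y, x) = -77.76°.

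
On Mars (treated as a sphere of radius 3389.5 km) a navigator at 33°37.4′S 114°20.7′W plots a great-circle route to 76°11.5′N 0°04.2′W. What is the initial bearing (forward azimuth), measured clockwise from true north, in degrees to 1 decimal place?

With φ₁ = -0.5868, φ₂ = 1.3298, Δλ = 1.9945 rad, the forward-azimuth formula gives
θ = atan2( sin Δλ cos φ₂ , cos φ₁ sin φ₂ − sin φ₁ cos φ₂ cos Δλ ) = atan2(0.2176, 0.7543) = 16.09°.
So the initial bearing is 16.1°.

16.1°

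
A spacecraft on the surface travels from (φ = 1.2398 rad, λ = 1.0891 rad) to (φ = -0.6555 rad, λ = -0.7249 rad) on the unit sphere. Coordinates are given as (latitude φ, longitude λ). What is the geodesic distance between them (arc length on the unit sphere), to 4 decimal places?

With latitudes φ₁ = 71.035°, φ₂ = -37.557° and longitude difference Δλ = -103.935°:
cos c = sin φ₁ sin φ₂ + cos φ₁ cos φ₂ cos Δλ = (0.9457)(-0.6096) + (0.3250)(0.7927)(-0.2408) = -0.63851,
so c = arccos(-0.63851) = 2.26336 rad.
On the unit sphere the arc length equals the central angle: 2.2634.

2.2634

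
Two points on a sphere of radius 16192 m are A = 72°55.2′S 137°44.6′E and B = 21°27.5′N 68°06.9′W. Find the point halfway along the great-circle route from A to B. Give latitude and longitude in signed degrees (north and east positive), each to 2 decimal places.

Central angle δ = 2.2089 rad. Interpolating on the sphere with fraction f = 0.5:
P = [sin((1−f)δ)·A + sin(fδ)·B] / sin δ = 1.1120·A + 1.1120·B in Cartesian coordinates,
giving P = (0.1440, -0.7407, -0.6562), i.e. latitude -41.01°, longitude -79.00°.

-41.01°, -79.00°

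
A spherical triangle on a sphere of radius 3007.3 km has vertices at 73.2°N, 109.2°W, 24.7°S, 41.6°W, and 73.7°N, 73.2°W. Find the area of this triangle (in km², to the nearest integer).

Side lengths (central angles): a = 1.7557, b = 0.1765, c = 1.8755 rad; semiperimeter s = 1.9038.
By l'Huilier's theorem, tan(E/4) = √[tan(s/2) tan((s−a)/2) tan((s−b)/2) tan((s−c)/2)], giving spherical excess E = 0.1663 rad.
Area = E·R² = 0.1663 × (3007.3)² ≈ 1503625 km².

1503625 km²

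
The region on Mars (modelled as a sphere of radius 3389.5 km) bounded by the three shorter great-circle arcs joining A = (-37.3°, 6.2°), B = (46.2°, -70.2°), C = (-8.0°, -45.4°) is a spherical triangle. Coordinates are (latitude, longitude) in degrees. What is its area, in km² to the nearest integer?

4391297 km²

Side lengths (central angles): a = 1.0219, b = 0.9599, c = 1.8838 rad; semiperimeter s = 1.9328.
By l'Huilier's theorem, tan(E/4) = √[tan(s/2) tan((s−a)/2) tan((s−b)/2) tan((s−c)/2)], giving spherical excess E = 0.3822 rad.
Area = E·R² = 0.3822 × (3389.5)² ≈ 4391297 km².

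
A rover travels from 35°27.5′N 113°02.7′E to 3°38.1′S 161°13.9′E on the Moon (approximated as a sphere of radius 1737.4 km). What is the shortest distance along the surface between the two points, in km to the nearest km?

1809 km

In radians: φ₁ = 0.6189, φ₂ = -0.0634, Δλ = 48.187° = 0.8410 rad.
Haversine: a = sin²(Δφ/2) + cos φ₁ cos φ₂ sin²(Δλ/2) = 0.1119 + (0.8145)(0.9980)(0.1666) = 0.24741.
Central angle c = 2·arcsin(√a) = 1.04120 rad.
Distance = R·c = 1737.4 × 1.0412 ≈ 1809 km.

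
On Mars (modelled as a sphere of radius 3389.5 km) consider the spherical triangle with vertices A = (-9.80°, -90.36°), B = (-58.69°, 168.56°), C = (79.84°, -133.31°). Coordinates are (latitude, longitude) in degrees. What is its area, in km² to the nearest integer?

28325225 km²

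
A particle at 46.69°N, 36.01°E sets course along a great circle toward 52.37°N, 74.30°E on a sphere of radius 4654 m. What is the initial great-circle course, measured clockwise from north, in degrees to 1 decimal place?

62.8°

Δλ = 38.290° = 0.6683 rad.
y = sin Δλ · cos φ₂ = (0.6196)(0.6106) = 0.3783
x = cos φ₁ sin φ₂ − sin φ₁ cos φ₂ cos Δλ = (0.6859)(0.7920) − (0.7277)(0.6106)(0.7849) = 0.1945
θ = atan2(y, x) = 62.79°, so the bearing is 62.8°.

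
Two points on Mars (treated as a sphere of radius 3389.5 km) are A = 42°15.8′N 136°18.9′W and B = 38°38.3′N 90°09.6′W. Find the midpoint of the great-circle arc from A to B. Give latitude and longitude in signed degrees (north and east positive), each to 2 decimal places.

42.82°, -112.58°

The central angle between A and B is δ = 0.6087 rad.
With f = 0.5, the slerp weights are sin((1−f)δ)/sin δ = 0.5241 and sin(fδ)/sin δ = 0.5241.
Weighted sum of the unit vectors: (0.5241)·(-0.5352,-0.5112,0.6725) + (0.5241)·(-0.0022,-0.7811,0.6244) = (-0.2816, -0.6773, 0.6797).
Converting back: φ = atan2(z, √(x²+y²)) = 42.82°, λ = atan2(y, x) = -112.58°.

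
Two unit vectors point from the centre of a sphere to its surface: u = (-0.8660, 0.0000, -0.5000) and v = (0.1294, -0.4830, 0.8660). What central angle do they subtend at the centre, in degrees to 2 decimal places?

123.03°

u·v = -0.5451; |u| = 1.0000, |v| = 1.0000.
cos θ = (u·v)/(|u||v|) = -0.5451, so θ = 123.03°.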